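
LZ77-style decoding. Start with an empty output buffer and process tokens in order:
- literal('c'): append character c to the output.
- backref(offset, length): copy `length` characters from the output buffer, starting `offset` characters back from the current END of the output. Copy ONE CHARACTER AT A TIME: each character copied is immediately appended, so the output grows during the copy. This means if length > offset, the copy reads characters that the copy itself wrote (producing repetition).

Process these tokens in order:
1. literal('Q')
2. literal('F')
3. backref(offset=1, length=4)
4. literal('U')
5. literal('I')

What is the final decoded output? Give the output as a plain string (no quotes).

Answer: QFFFFFUI

Derivation:
Token 1: literal('Q'). Output: "Q"
Token 2: literal('F'). Output: "QF"
Token 3: backref(off=1, len=4) (overlapping!). Copied 'FFFF' from pos 1. Output: "QFFFFF"
Token 4: literal('U'). Output: "QFFFFFU"
Token 5: literal('I'). Output: "QFFFFFUI"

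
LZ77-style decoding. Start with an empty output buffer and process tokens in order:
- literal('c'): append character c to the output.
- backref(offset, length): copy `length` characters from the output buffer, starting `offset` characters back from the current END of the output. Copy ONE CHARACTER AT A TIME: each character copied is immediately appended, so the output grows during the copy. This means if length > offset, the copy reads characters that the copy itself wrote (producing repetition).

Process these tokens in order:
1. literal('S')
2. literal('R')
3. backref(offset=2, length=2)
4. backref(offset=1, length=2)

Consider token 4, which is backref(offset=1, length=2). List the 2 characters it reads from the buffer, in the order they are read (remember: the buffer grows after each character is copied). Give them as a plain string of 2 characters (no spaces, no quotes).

Token 1: literal('S'). Output: "S"
Token 2: literal('R'). Output: "SR"
Token 3: backref(off=2, len=2). Copied 'SR' from pos 0. Output: "SRSR"
Token 4: backref(off=1, len=2). Buffer before: "SRSR" (len 4)
  byte 1: read out[3]='R', append. Buffer now: "SRSRR"
  byte 2: read out[4]='R', append. Buffer now: "SRSRRR"

Answer: RR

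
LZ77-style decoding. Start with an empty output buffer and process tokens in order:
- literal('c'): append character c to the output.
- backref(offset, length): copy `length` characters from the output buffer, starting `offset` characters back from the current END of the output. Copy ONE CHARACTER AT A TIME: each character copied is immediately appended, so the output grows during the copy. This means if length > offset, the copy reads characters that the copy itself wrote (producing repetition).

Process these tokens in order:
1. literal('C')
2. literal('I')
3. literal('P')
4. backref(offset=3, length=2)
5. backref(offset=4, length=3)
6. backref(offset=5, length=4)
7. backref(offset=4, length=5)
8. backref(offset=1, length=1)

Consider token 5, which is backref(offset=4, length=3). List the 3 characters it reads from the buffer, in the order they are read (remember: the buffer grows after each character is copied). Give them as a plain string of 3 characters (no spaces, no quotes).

Answer: IPC

Derivation:
Token 1: literal('C'). Output: "C"
Token 2: literal('I'). Output: "CI"
Token 3: literal('P'). Output: "CIP"
Token 4: backref(off=3, len=2). Copied 'CI' from pos 0. Output: "CIPCI"
Token 5: backref(off=4, len=3). Buffer before: "CIPCI" (len 5)
  byte 1: read out[1]='I', append. Buffer now: "CIPCII"
  byte 2: read out[2]='P', append. Buffer now: "CIPCIIP"
  byte 3: read out[3]='C', append. Buffer now: "CIPCIIPC"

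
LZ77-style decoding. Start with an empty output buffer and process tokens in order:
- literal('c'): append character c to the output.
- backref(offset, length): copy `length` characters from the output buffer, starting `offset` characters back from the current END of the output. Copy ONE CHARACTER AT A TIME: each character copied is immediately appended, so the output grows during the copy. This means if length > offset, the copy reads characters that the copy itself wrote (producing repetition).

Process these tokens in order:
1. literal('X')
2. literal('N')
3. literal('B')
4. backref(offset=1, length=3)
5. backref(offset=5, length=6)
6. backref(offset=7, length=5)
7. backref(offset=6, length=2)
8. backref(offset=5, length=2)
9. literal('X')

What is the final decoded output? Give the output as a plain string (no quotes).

Answer: XNBBBBNBBBBNBNBBBNBBBX

Derivation:
Token 1: literal('X'). Output: "X"
Token 2: literal('N'). Output: "XN"
Token 3: literal('B'). Output: "XNB"
Token 4: backref(off=1, len=3) (overlapping!). Copied 'BBB' from pos 2. Output: "XNBBBB"
Token 5: backref(off=5, len=6) (overlapping!). Copied 'NBBBBN' from pos 1. Output: "XNBBBBNBBBBN"
Token 6: backref(off=7, len=5). Copied 'BNBBB' from pos 5. Output: "XNBBBBNBBBBNBNBBB"
Token 7: backref(off=6, len=2). Copied 'NB' from pos 11. Output: "XNBBBBNBBBBNBNBBBNB"
Token 8: backref(off=5, len=2). Copied 'BB' from pos 14. Output: "XNBBBBNBBBBNBNBBBNBBB"
Token 9: literal('X'). Output: "XNBBBBNBBBBNBNBBBNBBBX"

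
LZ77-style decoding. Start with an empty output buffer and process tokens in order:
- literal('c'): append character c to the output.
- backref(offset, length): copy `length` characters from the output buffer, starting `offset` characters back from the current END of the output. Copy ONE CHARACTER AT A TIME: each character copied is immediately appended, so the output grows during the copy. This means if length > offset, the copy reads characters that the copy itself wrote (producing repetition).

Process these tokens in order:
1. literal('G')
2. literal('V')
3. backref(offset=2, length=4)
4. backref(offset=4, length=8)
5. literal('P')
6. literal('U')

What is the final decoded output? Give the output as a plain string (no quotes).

Token 1: literal('G'). Output: "G"
Token 2: literal('V'). Output: "GV"
Token 3: backref(off=2, len=4) (overlapping!). Copied 'GVGV' from pos 0. Output: "GVGVGV"
Token 4: backref(off=4, len=8) (overlapping!). Copied 'GVGVGVGV' from pos 2. Output: "GVGVGVGVGVGVGV"
Token 5: literal('P'). Output: "GVGVGVGVGVGVGVP"
Token 6: literal('U'). Output: "GVGVGVGVGVGVGVPU"

Answer: GVGVGVGVGVGVGVPU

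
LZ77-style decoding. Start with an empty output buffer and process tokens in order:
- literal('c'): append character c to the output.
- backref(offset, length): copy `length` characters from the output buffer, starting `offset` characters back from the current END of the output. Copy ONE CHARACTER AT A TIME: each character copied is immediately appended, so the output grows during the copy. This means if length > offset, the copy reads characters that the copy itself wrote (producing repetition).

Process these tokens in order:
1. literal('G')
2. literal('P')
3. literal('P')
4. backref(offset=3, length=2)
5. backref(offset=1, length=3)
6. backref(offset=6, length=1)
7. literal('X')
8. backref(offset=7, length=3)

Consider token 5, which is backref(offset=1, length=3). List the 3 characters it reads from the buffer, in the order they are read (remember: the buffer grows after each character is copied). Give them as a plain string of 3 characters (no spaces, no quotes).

Token 1: literal('G'). Output: "G"
Token 2: literal('P'). Output: "GP"
Token 3: literal('P'). Output: "GPP"
Token 4: backref(off=3, len=2). Copied 'GP' from pos 0. Output: "GPPGP"
Token 5: backref(off=1, len=3). Buffer before: "GPPGP" (len 5)
  byte 1: read out[4]='P', append. Buffer now: "GPPGPP"
  byte 2: read out[5]='P', append. Buffer now: "GPPGPPP"
  byte 3: read out[6]='P', append. Buffer now: "GPPGPPPP"

Answer: PPP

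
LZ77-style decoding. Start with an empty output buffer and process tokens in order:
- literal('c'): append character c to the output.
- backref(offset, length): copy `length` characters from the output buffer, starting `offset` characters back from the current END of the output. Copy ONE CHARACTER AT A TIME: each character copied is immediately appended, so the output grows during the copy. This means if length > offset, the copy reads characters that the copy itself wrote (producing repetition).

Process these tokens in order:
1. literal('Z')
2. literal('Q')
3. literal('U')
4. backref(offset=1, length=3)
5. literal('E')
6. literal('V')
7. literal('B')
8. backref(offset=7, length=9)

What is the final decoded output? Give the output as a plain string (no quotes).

Answer: ZQUUUUEVBUUUUEVBUU

Derivation:
Token 1: literal('Z'). Output: "Z"
Token 2: literal('Q'). Output: "ZQ"
Token 3: literal('U'). Output: "ZQU"
Token 4: backref(off=1, len=3) (overlapping!). Copied 'UUU' from pos 2. Output: "ZQUUUU"
Token 5: literal('E'). Output: "ZQUUUUE"
Token 6: literal('V'). Output: "ZQUUUUEV"
Token 7: literal('B'). Output: "ZQUUUUEVB"
Token 8: backref(off=7, len=9) (overlapping!). Copied 'UUUUEVBUU' from pos 2. Output: "ZQUUUUEVBUUUUEVBUU"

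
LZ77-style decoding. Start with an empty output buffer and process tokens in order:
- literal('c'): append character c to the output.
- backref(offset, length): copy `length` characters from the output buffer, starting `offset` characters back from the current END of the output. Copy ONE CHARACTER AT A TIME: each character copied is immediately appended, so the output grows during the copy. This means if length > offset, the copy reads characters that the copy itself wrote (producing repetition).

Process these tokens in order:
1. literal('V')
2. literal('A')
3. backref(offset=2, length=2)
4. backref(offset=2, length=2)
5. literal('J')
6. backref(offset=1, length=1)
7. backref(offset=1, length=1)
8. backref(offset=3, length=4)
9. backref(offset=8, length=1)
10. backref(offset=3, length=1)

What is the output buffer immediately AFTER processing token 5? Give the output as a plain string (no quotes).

Answer: VAVAVAJ

Derivation:
Token 1: literal('V'). Output: "V"
Token 2: literal('A'). Output: "VA"
Token 3: backref(off=2, len=2). Copied 'VA' from pos 0. Output: "VAVA"
Token 4: backref(off=2, len=2). Copied 'VA' from pos 2. Output: "VAVAVA"
Token 5: literal('J'). Output: "VAVAVAJ"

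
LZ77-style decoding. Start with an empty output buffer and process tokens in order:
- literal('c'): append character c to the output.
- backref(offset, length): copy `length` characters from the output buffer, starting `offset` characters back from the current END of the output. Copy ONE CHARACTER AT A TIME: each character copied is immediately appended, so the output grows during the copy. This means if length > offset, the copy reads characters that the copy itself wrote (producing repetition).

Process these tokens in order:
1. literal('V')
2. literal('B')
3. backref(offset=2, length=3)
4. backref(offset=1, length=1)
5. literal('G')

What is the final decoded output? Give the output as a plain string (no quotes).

Token 1: literal('V'). Output: "V"
Token 2: literal('B'). Output: "VB"
Token 3: backref(off=2, len=3) (overlapping!). Copied 'VBV' from pos 0. Output: "VBVBV"
Token 4: backref(off=1, len=1). Copied 'V' from pos 4. Output: "VBVBVV"
Token 5: literal('G'). Output: "VBVBVVG"

Answer: VBVBVVG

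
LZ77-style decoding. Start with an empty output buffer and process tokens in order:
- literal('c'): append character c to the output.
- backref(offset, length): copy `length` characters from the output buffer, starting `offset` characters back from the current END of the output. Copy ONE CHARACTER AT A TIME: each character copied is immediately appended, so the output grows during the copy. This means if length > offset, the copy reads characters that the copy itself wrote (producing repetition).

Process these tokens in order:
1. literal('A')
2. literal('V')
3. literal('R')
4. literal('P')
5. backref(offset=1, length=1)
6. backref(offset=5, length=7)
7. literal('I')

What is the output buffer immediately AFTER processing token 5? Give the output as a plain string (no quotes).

Answer: AVRPP

Derivation:
Token 1: literal('A'). Output: "A"
Token 2: literal('V'). Output: "AV"
Token 3: literal('R'). Output: "AVR"
Token 4: literal('P'). Output: "AVRP"
Token 5: backref(off=1, len=1). Copied 'P' from pos 3. Output: "AVRPP"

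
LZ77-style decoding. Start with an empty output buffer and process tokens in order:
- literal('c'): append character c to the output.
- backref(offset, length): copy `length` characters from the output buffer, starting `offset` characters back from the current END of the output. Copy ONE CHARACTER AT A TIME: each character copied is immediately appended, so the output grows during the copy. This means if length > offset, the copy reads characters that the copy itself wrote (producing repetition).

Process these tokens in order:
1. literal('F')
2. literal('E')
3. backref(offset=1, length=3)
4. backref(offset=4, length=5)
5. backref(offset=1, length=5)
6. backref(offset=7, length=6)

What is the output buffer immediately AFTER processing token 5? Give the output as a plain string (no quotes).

Token 1: literal('F'). Output: "F"
Token 2: literal('E'). Output: "FE"
Token 3: backref(off=1, len=3) (overlapping!). Copied 'EEE' from pos 1. Output: "FEEEE"
Token 4: backref(off=4, len=5) (overlapping!). Copied 'EEEEE' from pos 1. Output: "FEEEEEEEEE"
Token 5: backref(off=1, len=5) (overlapping!). Copied 'EEEEE' from pos 9. Output: "FEEEEEEEEEEEEEE"

Answer: FEEEEEEEEEEEEEE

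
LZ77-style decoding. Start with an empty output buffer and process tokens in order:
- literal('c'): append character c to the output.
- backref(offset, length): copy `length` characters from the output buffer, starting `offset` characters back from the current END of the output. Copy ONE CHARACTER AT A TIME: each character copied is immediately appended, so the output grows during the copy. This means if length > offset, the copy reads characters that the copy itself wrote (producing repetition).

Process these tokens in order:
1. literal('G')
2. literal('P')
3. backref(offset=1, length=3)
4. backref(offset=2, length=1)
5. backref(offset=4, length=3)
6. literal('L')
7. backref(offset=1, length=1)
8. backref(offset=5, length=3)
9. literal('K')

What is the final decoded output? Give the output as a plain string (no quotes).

Token 1: literal('G'). Output: "G"
Token 2: literal('P'). Output: "GP"
Token 3: backref(off=1, len=3) (overlapping!). Copied 'PPP' from pos 1. Output: "GPPPP"
Token 4: backref(off=2, len=1). Copied 'P' from pos 3. Output: "GPPPPP"
Token 5: backref(off=4, len=3). Copied 'PPP' from pos 2. Output: "GPPPPPPPP"
Token 6: literal('L'). Output: "GPPPPPPPPL"
Token 7: backref(off=1, len=1). Copied 'L' from pos 9. Output: "GPPPPPPPPLL"
Token 8: backref(off=5, len=3). Copied 'PPP' from pos 6. Output: "GPPPPPPPPLLPPP"
Token 9: literal('K'). Output: "GPPPPPPPPLLPPPK"

Answer: GPPPPPPPPLLPPPK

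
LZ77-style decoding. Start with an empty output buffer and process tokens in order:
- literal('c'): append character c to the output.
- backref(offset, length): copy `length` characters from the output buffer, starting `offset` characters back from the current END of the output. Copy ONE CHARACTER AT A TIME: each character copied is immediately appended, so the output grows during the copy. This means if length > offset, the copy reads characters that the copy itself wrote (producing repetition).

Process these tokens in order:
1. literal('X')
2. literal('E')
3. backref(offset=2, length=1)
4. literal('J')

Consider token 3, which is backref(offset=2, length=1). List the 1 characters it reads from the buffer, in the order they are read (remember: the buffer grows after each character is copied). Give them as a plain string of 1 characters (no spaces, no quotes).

Token 1: literal('X'). Output: "X"
Token 2: literal('E'). Output: "XE"
Token 3: backref(off=2, len=1). Buffer before: "XE" (len 2)
  byte 1: read out[0]='X', append. Buffer now: "XEX"

Answer: X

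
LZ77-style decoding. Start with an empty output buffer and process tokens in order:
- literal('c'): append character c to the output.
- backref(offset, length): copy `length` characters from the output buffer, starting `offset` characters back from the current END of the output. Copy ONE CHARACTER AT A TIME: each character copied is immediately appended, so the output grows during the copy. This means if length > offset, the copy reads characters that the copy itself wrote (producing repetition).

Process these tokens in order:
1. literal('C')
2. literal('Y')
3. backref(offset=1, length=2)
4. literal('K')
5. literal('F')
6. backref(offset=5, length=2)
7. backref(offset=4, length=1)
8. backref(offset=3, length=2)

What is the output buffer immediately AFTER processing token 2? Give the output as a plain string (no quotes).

Answer: CY

Derivation:
Token 1: literal('C'). Output: "C"
Token 2: literal('Y'). Output: "CY"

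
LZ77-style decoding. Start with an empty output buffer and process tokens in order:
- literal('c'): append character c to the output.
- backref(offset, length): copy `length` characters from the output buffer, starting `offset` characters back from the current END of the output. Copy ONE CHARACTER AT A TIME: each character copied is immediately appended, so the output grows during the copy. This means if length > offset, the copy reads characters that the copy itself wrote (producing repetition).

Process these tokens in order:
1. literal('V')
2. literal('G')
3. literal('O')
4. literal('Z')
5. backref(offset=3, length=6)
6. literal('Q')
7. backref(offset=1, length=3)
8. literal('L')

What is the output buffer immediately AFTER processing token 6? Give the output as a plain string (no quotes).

Token 1: literal('V'). Output: "V"
Token 2: literal('G'). Output: "VG"
Token 3: literal('O'). Output: "VGO"
Token 4: literal('Z'). Output: "VGOZ"
Token 5: backref(off=3, len=6) (overlapping!). Copied 'GOZGOZ' from pos 1. Output: "VGOZGOZGOZ"
Token 6: literal('Q'). Output: "VGOZGOZGOZQ"

Answer: VGOZGOZGOZQ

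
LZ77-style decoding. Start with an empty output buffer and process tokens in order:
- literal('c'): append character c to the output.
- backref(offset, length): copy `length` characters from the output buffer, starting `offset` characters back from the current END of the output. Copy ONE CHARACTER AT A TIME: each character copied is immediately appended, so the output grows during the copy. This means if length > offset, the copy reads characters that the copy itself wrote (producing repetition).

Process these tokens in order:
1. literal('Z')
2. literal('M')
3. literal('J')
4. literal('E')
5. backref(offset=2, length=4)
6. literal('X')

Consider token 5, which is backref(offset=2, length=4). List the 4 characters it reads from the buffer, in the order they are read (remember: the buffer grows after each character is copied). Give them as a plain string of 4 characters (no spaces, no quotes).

Answer: JEJE

Derivation:
Token 1: literal('Z'). Output: "Z"
Token 2: literal('M'). Output: "ZM"
Token 3: literal('J'). Output: "ZMJ"
Token 4: literal('E'). Output: "ZMJE"
Token 5: backref(off=2, len=4). Buffer before: "ZMJE" (len 4)
  byte 1: read out[2]='J', append. Buffer now: "ZMJEJ"
  byte 2: read out[3]='E', append. Buffer now: "ZMJEJE"
  byte 3: read out[4]='J', append. Buffer now: "ZMJEJEJ"
  byte 4: read out[5]='E', append. Buffer now: "ZMJEJEJE"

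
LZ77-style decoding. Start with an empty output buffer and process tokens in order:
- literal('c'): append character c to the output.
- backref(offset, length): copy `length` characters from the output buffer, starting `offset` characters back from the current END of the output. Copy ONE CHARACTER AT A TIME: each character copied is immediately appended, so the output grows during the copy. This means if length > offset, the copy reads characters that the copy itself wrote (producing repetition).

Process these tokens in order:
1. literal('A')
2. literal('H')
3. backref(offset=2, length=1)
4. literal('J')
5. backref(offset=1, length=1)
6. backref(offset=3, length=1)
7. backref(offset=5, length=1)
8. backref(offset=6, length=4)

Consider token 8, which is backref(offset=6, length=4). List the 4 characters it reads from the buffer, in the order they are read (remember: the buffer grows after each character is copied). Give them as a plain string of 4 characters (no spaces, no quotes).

Token 1: literal('A'). Output: "A"
Token 2: literal('H'). Output: "AH"
Token 3: backref(off=2, len=1). Copied 'A' from pos 0. Output: "AHA"
Token 4: literal('J'). Output: "AHAJ"
Token 5: backref(off=1, len=1). Copied 'J' from pos 3. Output: "AHAJJ"
Token 6: backref(off=3, len=1). Copied 'A' from pos 2. Output: "AHAJJA"
Token 7: backref(off=5, len=1). Copied 'H' from pos 1. Output: "AHAJJAH"
Token 8: backref(off=6, len=4). Buffer before: "AHAJJAH" (len 7)
  byte 1: read out[1]='H', append. Buffer now: "AHAJJAHH"
  byte 2: read out[2]='A', append. Buffer now: "AHAJJAHHA"
  byte 3: read out[3]='J', append. Buffer now: "AHAJJAHHAJ"
  byte 4: read out[4]='J', append. Buffer now: "AHAJJAHHAJJ"

Answer: HAJJ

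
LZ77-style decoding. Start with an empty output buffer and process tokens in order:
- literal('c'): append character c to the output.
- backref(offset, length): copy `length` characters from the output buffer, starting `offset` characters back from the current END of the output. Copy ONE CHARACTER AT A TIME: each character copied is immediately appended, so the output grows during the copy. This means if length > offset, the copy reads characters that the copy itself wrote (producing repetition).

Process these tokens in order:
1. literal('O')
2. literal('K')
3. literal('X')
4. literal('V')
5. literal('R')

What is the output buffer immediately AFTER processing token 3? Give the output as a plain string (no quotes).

Token 1: literal('O'). Output: "O"
Token 2: literal('K'). Output: "OK"
Token 3: literal('X'). Output: "OKX"

Answer: OKX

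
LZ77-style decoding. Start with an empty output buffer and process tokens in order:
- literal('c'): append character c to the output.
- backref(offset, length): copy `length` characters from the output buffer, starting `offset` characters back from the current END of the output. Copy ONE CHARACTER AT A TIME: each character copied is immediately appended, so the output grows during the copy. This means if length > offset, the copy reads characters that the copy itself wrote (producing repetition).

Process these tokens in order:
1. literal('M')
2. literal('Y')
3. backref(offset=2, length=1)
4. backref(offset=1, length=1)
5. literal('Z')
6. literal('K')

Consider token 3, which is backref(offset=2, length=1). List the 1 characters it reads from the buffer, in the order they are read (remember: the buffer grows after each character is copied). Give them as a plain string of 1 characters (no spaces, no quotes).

Token 1: literal('M'). Output: "M"
Token 2: literal('Y'). Output: "MY"
Token 3: backref(off=2, len=1). Buffer before: "MY" (len 2)
  byte 1: read out[0]='M', append. Buffer now: "MYM"

Answer: M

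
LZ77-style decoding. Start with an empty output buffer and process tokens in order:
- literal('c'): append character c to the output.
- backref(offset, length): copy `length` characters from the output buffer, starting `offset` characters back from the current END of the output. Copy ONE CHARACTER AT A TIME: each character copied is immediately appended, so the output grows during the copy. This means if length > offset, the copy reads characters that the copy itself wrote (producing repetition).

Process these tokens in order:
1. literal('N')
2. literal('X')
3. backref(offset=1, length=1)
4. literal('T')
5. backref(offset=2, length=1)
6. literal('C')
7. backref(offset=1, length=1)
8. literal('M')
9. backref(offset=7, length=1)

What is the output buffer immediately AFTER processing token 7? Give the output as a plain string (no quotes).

Token 1: literal('N'). Output: "N"
Token 2: literal('X'). Output: "NX"
Token 3: backref(off=1, len=1). Copied 'X' from pos 1. Output: "NXX"
Token 4: literal('T'). Output: "NXXT"
Token 5: backref(off=2, len=1). Copied 'X' from pos 2. Output: "NXXTX"
Token 6: literal('C'). Output: "NXXTXC"
Token 7: backref(off=1, len=1). Copied 'C' from pos 5. Output: "NXXTXCC"

Answer: NXXTXCC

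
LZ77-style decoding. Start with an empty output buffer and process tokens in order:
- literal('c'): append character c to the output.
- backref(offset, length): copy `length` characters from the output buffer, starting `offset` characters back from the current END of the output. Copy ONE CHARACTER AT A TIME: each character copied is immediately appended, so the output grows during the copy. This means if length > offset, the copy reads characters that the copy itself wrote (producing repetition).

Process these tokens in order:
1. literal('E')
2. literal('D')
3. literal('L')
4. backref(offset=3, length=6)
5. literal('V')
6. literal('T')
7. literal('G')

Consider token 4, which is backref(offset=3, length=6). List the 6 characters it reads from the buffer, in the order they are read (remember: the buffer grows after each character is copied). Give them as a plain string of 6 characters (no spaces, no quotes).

Answer: EDLEDL

Derivation:
Token 1: literal('E'). Output: "E"
Token 2: literal('D'). Output: "ED"
Token 3: literal('L'). Output: "EDL"
Token 4: backref(off=3, len=6). Buffer before: "EDL" (len 3)
  byte 1: read out[0]='E', append. Buffer now: "EDLE"
  byte 2: read out[1]='D', append. Buffer now: "EDLED"
  byte 3: read out[2]='L', append. Buffer now: "EDLEDL"
  byte 4: read out[3]='E', append. Buffer now: "EDLEDLE"
  byte 5: read out[4]='D', append. Buffer now: "EDLEDLED"
  byte 6: read out[5]='L', append. Buffer now: "EDLEDLEDL"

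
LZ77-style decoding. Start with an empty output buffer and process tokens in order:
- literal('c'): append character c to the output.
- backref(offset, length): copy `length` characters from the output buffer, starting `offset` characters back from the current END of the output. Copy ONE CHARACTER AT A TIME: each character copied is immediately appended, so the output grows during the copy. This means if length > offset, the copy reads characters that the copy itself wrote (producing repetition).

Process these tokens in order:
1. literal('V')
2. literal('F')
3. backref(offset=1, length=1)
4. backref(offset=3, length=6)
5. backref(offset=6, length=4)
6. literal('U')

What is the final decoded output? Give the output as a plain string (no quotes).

Token 1: literal('V'). Output: "V"
Token 2: literal('F'). Output: "VF"
Token 3: backref(off=1, len=1). Copied 'F' from pos 1. Output: "VFF"
Token 4: backref(off=3, len=6) (overlapping!). Copied 'VFFVFF' from pos 0. Output: "VFFVFFVFF"
Token 5: backref(off=6, len=4). Copied 'VFFV' from pos 3. Output: "VFFVFFVFFVFFV"
Token 6: literal('U'). Output: "VFFVFFVFFVFFVU"

Answer: VFFVFFVFFVFFVU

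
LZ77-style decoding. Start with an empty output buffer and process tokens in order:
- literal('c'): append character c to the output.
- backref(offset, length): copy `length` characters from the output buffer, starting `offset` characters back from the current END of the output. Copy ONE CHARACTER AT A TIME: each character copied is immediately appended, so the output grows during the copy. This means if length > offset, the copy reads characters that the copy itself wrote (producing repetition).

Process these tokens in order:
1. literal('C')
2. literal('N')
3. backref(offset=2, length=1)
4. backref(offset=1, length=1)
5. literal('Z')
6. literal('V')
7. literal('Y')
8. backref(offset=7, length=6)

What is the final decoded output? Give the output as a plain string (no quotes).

Token 1: literal('C'). Output: "C"
Token 2: literal('N'). Output: "CN"
Token 3: backref(off=2, len=1). Copied 'C' from pos 0. Output: "CNC"
Token 4: backref(off=1, len=1). Copied 'C' from pos 2. Output: "CNCC"
Token 5: literal('Z'). Output: "CNCCZ"
Token 6: literal('V'). Output: "CNCCZV"
Token 7: literal('Y'). Output: "CNCCZVY"
Token 8: backref(off=7, len=6). Copied 'CNCCZV' from pos 0. Output: "CNCCZVYCNCCZV"

Answer: CNCCZVYCNCCZV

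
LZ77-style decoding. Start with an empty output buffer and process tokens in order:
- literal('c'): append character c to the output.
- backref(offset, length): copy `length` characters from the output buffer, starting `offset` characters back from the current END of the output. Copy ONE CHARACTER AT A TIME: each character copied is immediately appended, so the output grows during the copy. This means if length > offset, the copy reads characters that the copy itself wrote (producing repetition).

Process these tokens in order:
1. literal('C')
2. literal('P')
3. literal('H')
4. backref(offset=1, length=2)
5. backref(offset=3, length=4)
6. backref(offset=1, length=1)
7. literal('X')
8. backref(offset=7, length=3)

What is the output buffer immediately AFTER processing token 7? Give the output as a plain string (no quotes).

Answer: CPHHHHHHHHX

Derivation:
Token 1: literal('C'). Output: "C"
Token 2: literal('P'). Output: "CP"
Token 3: literal('H'). Output: "CPH"
Token 4: backref(off=1, len=2) (overlapping!). Copied 'HH' from pos 2. Output: "CPHHH"
Token 5: backref(off=3, len=4) (overlapping!). Copied 'HHHH' from pos 2. Output: "CPHHHHHHH"
Token 6: backref(off=1, len=1). Copied 'H' from pos 8. Output: "CPHHHHHHHH"
Token 7: literal('X'). Output: "CPHHHHHHHHX"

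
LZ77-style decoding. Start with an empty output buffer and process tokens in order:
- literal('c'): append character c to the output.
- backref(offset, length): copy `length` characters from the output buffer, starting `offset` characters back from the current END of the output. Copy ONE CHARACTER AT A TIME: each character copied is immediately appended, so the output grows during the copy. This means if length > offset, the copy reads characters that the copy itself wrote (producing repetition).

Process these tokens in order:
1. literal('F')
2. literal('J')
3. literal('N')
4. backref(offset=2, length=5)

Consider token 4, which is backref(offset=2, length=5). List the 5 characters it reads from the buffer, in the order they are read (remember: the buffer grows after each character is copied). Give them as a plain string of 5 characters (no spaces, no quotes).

Token 1: literal('F'). Output: "F"
Token 2: literal('J'). Output: "FJ"
Token 3: literal('N'). Output: "FJN"
Token 4: backref(off=2, len=5). Buffer before: "FJN" (len 3)
  byte 1: read out[1]='J', append. Buffer now: "FJNJ"
  byte 2: read out[2]='N', append. Buffer now: "FJNJN"
  byte 3: read out[3]='J', append. Buffer now: "FJNJNJ"
  byte 4: read out[4]='N', append. Buffer now: "FJNJNJN"
  byte 5: read out[5]='J', append. Buffer now: "FJNJNJNJ"

Answer: JNJNJ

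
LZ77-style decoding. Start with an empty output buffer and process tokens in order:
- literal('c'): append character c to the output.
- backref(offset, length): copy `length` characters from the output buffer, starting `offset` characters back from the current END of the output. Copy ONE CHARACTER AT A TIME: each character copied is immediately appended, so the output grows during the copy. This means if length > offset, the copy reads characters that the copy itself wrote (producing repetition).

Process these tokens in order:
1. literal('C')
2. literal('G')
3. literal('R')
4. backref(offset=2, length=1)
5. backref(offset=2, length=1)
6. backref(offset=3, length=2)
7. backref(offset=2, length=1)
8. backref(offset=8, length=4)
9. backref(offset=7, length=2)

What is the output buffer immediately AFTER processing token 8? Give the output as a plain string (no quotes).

Token 1: literal('C'). Output: "C"
Token 2: literal('G'). Output: "CG"
Token 3: literal('R'). Output: "CGR"
Token 4: backref(off=2, len=1). Copied 'G' from pos 1. Output: "CGRG"
Token 5: backref(off=2, len=1). Copied 'R' from pos 2. Output: "CGRGR"
Token 6: backref(off=3, len=2). Copied 'RG' from pos 2. Output: "CGRGRRG"
Token 7: backref(off=2, len=1). Copied 'R' from pos 5. Output: "CGRGRRGR"
Token 8: backref(off=8, len=4). Copied 'CGRG' from pos 0. Output: "CGRGRRGRCGRG"

Answer: CGRGRRGRCGRG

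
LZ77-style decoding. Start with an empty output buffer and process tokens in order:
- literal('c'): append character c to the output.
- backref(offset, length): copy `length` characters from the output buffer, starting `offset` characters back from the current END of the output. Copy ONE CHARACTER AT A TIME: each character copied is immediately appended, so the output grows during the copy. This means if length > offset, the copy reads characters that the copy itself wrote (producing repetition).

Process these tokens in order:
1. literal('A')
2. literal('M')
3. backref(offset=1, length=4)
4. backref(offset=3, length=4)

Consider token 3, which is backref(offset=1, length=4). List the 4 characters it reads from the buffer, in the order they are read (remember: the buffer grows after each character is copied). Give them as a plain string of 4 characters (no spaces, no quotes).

Token 1: literal('A'). Output: "A"
Token 2: literal('M'). Output: "AM"
Token 3: backref(off=1, len=4). Buffer before: "AM" (len 2)
  byte 1: read out[1]='M', append. Buffer now: "AMM"
  byte 2: read out[2]='M', append. Buffer now: "AMMM"
  byte 3: read out[3]='M', append. Buffer now: "AMMMM"
  byte 4: read out[4]='M', append. Buffer now: "AMMMMM"

Answer: MMMM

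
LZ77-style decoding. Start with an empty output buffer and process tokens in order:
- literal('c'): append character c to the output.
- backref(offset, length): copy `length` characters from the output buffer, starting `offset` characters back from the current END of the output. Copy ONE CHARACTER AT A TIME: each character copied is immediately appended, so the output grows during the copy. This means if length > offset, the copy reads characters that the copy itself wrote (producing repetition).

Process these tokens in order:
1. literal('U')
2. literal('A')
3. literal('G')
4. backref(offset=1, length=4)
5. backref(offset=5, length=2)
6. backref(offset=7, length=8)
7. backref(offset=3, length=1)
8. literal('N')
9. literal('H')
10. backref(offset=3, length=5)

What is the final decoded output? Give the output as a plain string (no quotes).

Answer: UAGGGGGGGGGGGGGGGGNHGNHGN

Derivation:
Token 1: literal('U'). Output: "U"
Token 2: literal('A'). Output: "UA"
Token 3: literal('G'). Output: "UAG"
Token 4: backref(off=1, len=4) (overlapping!). Copied 'GGGG' from pos 2. Output: "UAGGGGG"
Token 5: backref(off=5, len=2). Copied 'GG' from pos 2. Output: "UAGGGGGGG"
Token 6: backref(off=7, len=8) (overlapping!). Copied 'GGGGGGGG' from pos 2. Output: "UAGGGGGGGGGGGGGGG"
Token 7: backref(off=3, len=1). Copied 'G' from pos 14. Output: "UAGGGGGGGGGGGGGGGG"
Token 8: literal('N'). Output: "UAGGGGGGGGGGGGGGGGN"
Token 9: literal('H'). Output: "UAGGGGGGGGGGGGGGGGNH"
Token 10: backref(off=3, len=5) (overlapping!). Copied 'GNHGN' from pos 17. Output: "UAGGGGGGGGGGGGGGGGNHGNHGN"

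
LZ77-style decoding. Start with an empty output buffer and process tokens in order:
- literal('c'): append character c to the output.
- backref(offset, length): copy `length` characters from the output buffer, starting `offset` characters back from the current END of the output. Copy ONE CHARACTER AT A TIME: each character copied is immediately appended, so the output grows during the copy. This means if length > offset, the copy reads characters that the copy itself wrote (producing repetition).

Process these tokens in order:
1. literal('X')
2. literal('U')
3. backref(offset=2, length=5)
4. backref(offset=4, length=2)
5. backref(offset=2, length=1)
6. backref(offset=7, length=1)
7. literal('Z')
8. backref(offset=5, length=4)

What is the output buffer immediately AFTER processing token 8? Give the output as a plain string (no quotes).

Answer: XUXUXUXUXUUZUXUU

Derivation:
Token 1: literal('X'). Output: "X"
Token 2: literal('U'). Output: "XU"
Token 3: backref(off=2, len=5) (overlapping!). Copied 'XUXUX' from pos 0. Output: "XUXUXUX"
Token 4: backref(off=4, len=2). Copied 'UX' from pos 3. Output: "XUXUXUXUX"
Token 5: backref(off=2, len=1). Copied 'U' from pos 7. Output: "XUXUXUXUXU"
Token 6: backref(off=7, len=1). Copied 'U' from pos 3. Output: "XUXUXUXUXUU"
Token 7: literal('Z'). Output: "XUXUXUXUXUUZ"
Token 8: backref(off=5, len=4). Copied 'UXUU' from pos 7. Output: "XUXUXUXUXUUZUXUU"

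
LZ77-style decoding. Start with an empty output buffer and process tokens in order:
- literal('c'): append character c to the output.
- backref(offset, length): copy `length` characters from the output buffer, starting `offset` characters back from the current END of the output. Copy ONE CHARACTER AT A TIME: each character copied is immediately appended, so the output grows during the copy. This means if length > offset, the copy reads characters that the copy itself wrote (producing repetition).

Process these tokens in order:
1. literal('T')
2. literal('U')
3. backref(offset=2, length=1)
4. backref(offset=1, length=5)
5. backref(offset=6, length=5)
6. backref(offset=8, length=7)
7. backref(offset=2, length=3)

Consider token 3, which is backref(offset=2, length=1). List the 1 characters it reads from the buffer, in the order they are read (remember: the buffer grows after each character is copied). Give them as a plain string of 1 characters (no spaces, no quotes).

Token 1: literal('T'). Output: "T"
Token 2: literal('U'). Output: "TU"
Token 3: backref(off=2, len=1). Buffer before: "TU" (len 2)
  byte 1: read out[0]='T', append. Buffer now: "TUT"

Answer: T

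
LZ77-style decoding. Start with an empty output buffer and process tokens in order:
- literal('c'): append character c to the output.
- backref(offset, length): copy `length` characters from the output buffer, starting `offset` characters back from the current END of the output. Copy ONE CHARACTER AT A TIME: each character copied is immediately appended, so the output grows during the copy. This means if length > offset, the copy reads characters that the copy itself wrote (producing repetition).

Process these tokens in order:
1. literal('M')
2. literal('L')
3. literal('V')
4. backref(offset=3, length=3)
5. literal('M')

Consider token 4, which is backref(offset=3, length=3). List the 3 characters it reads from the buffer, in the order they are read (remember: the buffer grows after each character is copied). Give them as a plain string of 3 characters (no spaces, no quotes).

Answer: MLV

Derivation:
Token 1: literal('M'). Output: "M"
Token 2: literal('L'). Output: "ML"
Token 3: literal('V'). Output: "MLV"
Token 4: backref(off=3, len=3). Buffer before: "MLV" (len 3)
  byte 1: read out[0]='M', append. Buffer now: "MLVM"
  byte 2: read out[1]='L', append. Buffer now: "MLVML"
  byte 3: read out[2]='V', append. Buffer now: "MLVMLV"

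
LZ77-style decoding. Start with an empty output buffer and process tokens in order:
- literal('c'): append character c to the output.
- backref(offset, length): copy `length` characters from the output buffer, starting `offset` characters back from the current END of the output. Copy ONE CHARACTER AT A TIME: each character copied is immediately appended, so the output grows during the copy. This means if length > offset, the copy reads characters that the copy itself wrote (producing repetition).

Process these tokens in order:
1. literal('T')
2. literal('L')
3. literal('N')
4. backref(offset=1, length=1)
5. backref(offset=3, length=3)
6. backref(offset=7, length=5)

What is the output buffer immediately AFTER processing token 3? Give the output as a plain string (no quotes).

Token 1: literal('T'). Output: "T"
Token 2: literal('L'). Output: "TL"
Token 3: literal('N'). Output: "TLN"

Answer: TLN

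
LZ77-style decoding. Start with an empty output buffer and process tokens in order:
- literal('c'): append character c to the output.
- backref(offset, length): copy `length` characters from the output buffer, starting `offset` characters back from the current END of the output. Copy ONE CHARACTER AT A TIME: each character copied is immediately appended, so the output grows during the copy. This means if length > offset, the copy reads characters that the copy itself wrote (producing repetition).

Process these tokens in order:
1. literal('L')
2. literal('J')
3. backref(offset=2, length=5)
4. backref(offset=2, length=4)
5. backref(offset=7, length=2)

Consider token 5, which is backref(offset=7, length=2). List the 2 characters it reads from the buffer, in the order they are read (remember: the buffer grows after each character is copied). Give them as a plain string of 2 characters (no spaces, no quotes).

Token 1: literal('L'). Output: "L"
Token 2: literal('J'). Output: "LJ"
Token 3: backref(off=2, len=5) (overlapping!). Copied 'LJLJL' from pos 0. Output: "LJLJLJL"
Token 4: backref(off=2, len=4) (overlapping!). Copied 'JLJL' from pos 5. Output: "LJLJLJLJLJL"
Token 5: backref(off=7, len=2). Buffer before: "LJLJLJLJLJL" (len 11)
  byte 1: read out[4]='L', append. Buffer now: "LJLJLJLJLJLL"
  byte 2: read out[5]='J', append. Buffer now: "LJLJLJLJLJLLJ"

Answer: LJ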